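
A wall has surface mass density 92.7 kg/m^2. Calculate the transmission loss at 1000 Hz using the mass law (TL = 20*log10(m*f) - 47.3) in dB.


Given values:
  m = 92.7 kg/m^2, f = 1000 Hz
Formula: TL = 20 * log10(m * f) - 47.3
Compute m * f = 92.7 * 1000 = 92700.0
Compute log10(92700.0) = 4.96708
Compute 20 * 4.96708 = 99.3416
TL = 99.3416 - 47.3 = 52.04

52.04 dB


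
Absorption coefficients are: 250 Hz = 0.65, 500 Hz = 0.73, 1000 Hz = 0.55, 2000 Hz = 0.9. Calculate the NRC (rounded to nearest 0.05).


Given values:
  a_250 = 0.65, a_500 = 0.73
  a_1000 = 0.55, a_2000 = 0.9
Formula: NRC = (a250 + a500 + a1000 + a2000) / 4
Sum = 0.65 + 0.73 + 0.55 + 0.9 = 2.83
NRC = 2.83 / 4 = 0.7075
Rounded to nearest 0.05: 0.7

0.7


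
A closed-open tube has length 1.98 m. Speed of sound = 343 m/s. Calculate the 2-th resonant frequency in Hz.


Given values:
  Tube type: closed-open, L = 1.98 m, c = 343 m/s, n = 2
Formula: f_n = (2n - 1) * c / (4 * L)
Compute 2n - 1 = 2*2 - 1 = 3
Compute 4 * L = 4 * 1.98 = 7.92
f = 3 * 343 / 7.92
f = 129.92

129.92 Hz


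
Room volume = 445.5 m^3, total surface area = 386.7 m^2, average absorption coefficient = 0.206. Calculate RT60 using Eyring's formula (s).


Given values:
  V = 445.5 m^3, S = 386.7 m^2, alpha = 0.206
Formula: RT60 = 0.161 * V / (-S * ln(1 - alpha))
Compute ln(1 - 0.206) = ln(0.794) = -0.230672
Denominator: -386.7 * -0.230672 = 89.2009
Numerator: 0.161 * 445.5 = 71.7255
RT60 = 71.7255 / 89.2009 = 0.804

0.804 s


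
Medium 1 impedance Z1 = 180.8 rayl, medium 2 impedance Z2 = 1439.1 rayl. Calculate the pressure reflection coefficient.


Given values:
  Z1 = 180.8 rayl, Z2 = 1439.1 rayl
Formula: R = (Z2 - Z1) / (Z2 + Z1)
Numerator: Z2 - Z1 = 1439.1 - 180.8 = 1258.3
Denominator: Z2 + Z1 = 1439.1 + 180.8 = 1619.9
R = 1258.3 / 1619.9 = 0.7768

0.7768


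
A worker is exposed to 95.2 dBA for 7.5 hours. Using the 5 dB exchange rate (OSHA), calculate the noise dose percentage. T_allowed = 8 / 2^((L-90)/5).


Given values:
  L = 95.2 dBA, T = 7.5 hours
Formula: T_allowed = 8 / 2^((L - 90) / 5)
Compute exponent: (95.2 - 90) / 5 = 1.04
Compute 2^(1.04) = 2.056228
T_allowed = 8 / 2.056228 = 3.890619 hours
Dose = (T / T_allowed) * 100
Dose = (7.5 / 3.890619) * 100 = 192.77

192.77 %


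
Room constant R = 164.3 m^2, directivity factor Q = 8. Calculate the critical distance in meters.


Given values:
  R = 164.3 m^2, Q = 8
Formula: d_c = 0.141 * sqrt(Q * R)
Compute Q * R = 8 * 164.3 = 1314.4
Compute sqrt(1314.4) = 36.2547
d_c = 0.141 * 36.2547 = 5.112

5.112 m


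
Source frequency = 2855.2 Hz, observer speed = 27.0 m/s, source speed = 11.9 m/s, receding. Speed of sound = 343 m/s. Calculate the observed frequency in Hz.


Given values:
  f_s = 2855.2 Hz, v_o = 27.0 m/s, v_s = 11.9 m/s
  Direction: receding
Formula: f_o = f_s * (c - v_o) / (c + v_s)
Numerator: c - v_o = 343 - 27.0 = 316.0
Denominator: c + v_s = 343 + 11.9 = 354.9
f_o = 2855.2 * 316.0 / 354.9 = 2542.25

2542.25 Hz


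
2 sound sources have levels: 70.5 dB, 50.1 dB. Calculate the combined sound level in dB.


Formula: L_total = 10 * log10( sum(10^(Li/10)) )
  Source 1: 10^(70.5/10) = 11220184.543
  Source 2: 10^(50.1/10) = 102329.2992
Sum of linear values = 11322513.8422
L_total = 10 * log10(11322513.8422) = 70.54

70.54 dB


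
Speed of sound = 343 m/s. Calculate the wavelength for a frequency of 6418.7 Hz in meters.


Given values:
  c = 343 m/s, f = 6418.7 Hz
Formula: lambda = c / f
lambda = 343 / 6418.7
lambda = 0.0534

0.0534 m


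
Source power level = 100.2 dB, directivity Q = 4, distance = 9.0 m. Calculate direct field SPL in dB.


Given values:
  Lw = 100.2 dB, Q = 4, r = 9.0 m
Formula: SPL = Lw + 10 * log10(Q / (4 * pi * r^2))
Compute 4 * pi * r^2 = 4 * pi * 9.0^2 = 1017.876
Compute Q / denom = 4 / 1017.876 = 0.00392975
Compute 10 * log10(0.00392975) = -24.0564
SPL = 100.2 + (-24.0564) = 76.14

76.14 dB


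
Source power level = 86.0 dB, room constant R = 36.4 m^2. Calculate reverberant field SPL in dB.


Given values:
  Lw = 86.0 dB, R = 36.4 m^2
Formula: SPL = Lw + 10 * log10(4 / R)
Compute 4 / R = 4 / 36.4 = 0.10989
Compute 10 * log10(0.10989) = -9.5904
SPL = 86.0 + (-9.5904) = 76.41

76.41 dB


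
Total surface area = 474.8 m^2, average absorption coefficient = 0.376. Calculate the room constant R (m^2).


Given values:
  S = 474.8 m^2, alpha = 0.376
Formula: R = S * alpha / (1 - alpha)
Numerator: 474.8 * 0.376 = 178.5248
Denominator: 1 - 0.376 = 0.624
R = 178.5248 / 0.624 = 286.1

286.1 m^2


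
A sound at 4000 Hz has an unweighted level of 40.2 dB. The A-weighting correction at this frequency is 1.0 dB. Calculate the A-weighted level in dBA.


Given values:
  SPL = 40.2 dB
  A-weighting at 4000 Hz = 1.0 dB
Formula: L_A = SPL + A_weight
L_A = 40.2 + (1.0)
L_A = 41.2

41.2 dBA


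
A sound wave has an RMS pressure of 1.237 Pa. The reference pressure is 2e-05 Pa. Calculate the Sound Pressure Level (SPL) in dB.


Given values:
  p = 1.237 Pa
  p_ref = 2e-05 Pa
Formula: SPL = 20 * log10(p / p_ref)
Compute ratio: p / p_ref = 1.237 / 2e-05 = 61850
Compute log10: log10(61850) = 4.79134
Multiply: SPL = 20 * 4.79134 = 95.83

95.83 dB


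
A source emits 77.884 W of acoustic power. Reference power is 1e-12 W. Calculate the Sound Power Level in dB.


Given values:
  W = 77.884 W
  W_ref = 1e-12 W
Formula: SWL = 10 * log10(W / W_ref)
Compute ratio: W / W_ref = 77884000000000
Compute log10: log10(77884000000000) = 13.891448
Multiply: SWL = 10 * 13.891448 = 138.91

138.91 dB


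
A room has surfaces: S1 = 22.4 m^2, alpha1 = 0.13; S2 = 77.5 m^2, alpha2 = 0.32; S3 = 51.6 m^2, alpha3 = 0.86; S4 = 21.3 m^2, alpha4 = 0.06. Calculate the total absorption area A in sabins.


Given surfaces:
  Surface 1: 22.4 * 0.13 = 2.912
  Surface 2: 77.5 * 0.32 = 24.8
  Surface 3: 51.6 * 0.86 = 44.376
  Surface 4: 21.3 * 0.06 = 1.278
Formula: A = sum(Si * alpha_i)
A = 2.912 + 24.8 + 44.376 + 1.278
A = 73.37

73.37 sabins


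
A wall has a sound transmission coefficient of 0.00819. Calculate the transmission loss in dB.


Given values:
  tau = 0.00819
Formula: TL = 10 * log10(1 / tau)
Compute 1 / tau = 1 / 0.00819 = 122.1001
Compute log10(122.1001) = 2.086716
TL = 10 * 2.086716 = 20.87

20.87 dB


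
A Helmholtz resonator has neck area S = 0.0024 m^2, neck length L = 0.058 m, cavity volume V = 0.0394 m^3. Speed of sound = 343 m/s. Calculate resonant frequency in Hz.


Given values:
  S = 0.0024 m^2, L = 0.058 m, V = 0.0394 m^3, c = 343 m/s
Formula: f = (c / (2*pi)) * sqrt(S / (V * L))
Compute V * L = 0.0394 * 0.058 = 0.0022852
Compute S / (V * L) = 0.0024 / 0.0022852 = 1.0502
Compute sqrt(1.0502) = 1.024793
Compute c / (2*pi) = 343 / 6.283185 = 54.590148
f = 54.590148 * 1.024793 = 55.94

55.94 Hz


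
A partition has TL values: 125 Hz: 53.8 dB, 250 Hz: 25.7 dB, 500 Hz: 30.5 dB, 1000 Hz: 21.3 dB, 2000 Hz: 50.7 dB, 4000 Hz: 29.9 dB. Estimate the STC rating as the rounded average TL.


Given TL values at each frequency:
  125 Hz: 53.8 dB
  250 Hz: 25.7 dB
  500 Hz: 30.5 dB
  1000 Hz: 21.3 dB
  2000 Hz: 50.7 dB
  4000 Hz: 29.9 dB
Formula: STC ~ round(average of TL values)
Sum = 53.8 + 25.7 + 30.5 + 21.3 + 50.7 + 29.9 = 211.9
Average = 211.9 / 6 = 35.32
Rounded: 35

35


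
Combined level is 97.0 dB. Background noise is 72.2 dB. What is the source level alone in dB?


Given values:
  L_total = 97.0 dB, L_bg = 72.2 dB
Formula: L_source = 10 * log10(10^(L_total/10) - 10^(L_bg/10))
Convert to linear:
  10^(97.0/10) = 5011872336.2727
  10^(72.2/10) = 16595869.0744
Difference: 5011872336.2727 - 16595869.0744 = 4995276467.1983
L_source = 10 * log10(4995276467.1983) = 96.99

96.99 dB


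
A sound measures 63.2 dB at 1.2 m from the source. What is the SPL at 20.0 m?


Given values:
  SPL1 = 63.2 dB, r1 = 1.2 m, r2 = 20.0 m
Formula: SPL2 = SPL1 - 20 * log10(r2 / r1)
Compute ratio: r2 / r1 = 20.0 / 1.2 = 16.6667
Compute log10: log10(16.6667) = 1.22185
Compute drop: 20 * 1.22185 = 24.437
SPL2 = 63.2 - 24.437 = 38.76

38.76 dB


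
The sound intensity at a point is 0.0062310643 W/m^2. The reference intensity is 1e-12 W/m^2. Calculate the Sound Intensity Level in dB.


Given values:
  I = 0.0062310643 W/m^2
  I_ref = 1e-12 W/m^2
Formula: SIL = 10 * log10(I / I_ref)
Compute ratio: I / I_ref = 6231064300
Compute log10: log10(6231064300) = 9.794562
Multiply: SIL = 10 * 9.794562 = 97.95

97.95 dB


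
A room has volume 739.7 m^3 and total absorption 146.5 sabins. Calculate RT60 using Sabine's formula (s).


Given values:
  V = 739.7 m^3
  A = 146.5 sabins
Formula: RT60 = 0.161 * V / A
Numerator: 0.161 * 739.7 = 119.0917
RT60 = 119.0917 / 146.5 = 0.813

0.813 s


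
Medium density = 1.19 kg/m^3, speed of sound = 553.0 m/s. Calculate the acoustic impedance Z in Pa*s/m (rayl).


Given values:
  rho = 1.19 kg/m^3
  c = 553.0 m/s
Formula: Z = rho * c
Z = 1.19 * 553.0
Z = 658.07

658.07 rayl


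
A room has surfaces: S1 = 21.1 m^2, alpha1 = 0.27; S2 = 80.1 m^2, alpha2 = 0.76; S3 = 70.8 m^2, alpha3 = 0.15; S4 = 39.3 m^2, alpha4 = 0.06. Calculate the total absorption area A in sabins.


Given surfaces:
  Surface 1: 21.1 * 0.27 = 5.697
  Surface 2: 80.1 * 0.76 = 60.876
  Surface 3: 70.8 * 0.15 = 10.62
  Surface 4: 39.3 * 0.06 = 2.358
Formula: A = sum(Si * alpha_i)
A = 5.697 + 60.876 + 10.62 + 2.358
A = 79.55

79.55 sabins


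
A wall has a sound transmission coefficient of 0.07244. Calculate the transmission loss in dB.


Given values:
  tau = 0.07244
Formula: TL = 10 * log10(1 / tau)
Compute 1 / tau = 1 / 0.07244 = 13.8045
Compute log10(13.8045) = 1.140021
TL = 10 * 1.140021 = 11.4

11.4 dB


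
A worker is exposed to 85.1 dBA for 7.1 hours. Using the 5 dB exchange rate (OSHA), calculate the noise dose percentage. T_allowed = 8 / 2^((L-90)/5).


Given values:
  L = 85.1 dBA, T = 7.1 hours
Formula: T_allowed = 8 / 2^((L - 90) / 5)
Compute exponent: (85.1 - 90) / 5 = -0.98
Compute 2^(-0.98) = 0.50698
T_allowed = 8 / 0.50698 = 15.779715 hours
Dose = (T / T_allowed) * 100
Dose = (7.1 / 15.779715) * 100 = 44.99

44.99 %


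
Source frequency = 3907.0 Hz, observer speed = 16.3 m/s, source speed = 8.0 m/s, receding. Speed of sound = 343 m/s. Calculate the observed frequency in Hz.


Given values:
  f_s = 3907.0 Hz, v_o = 16.3 m/s, v_s = 8.0 m/s
  Direction: receding
Formula: f_o = f_s * (c - v_o) / (c + v_s)
Numerator: c - v_o = 343 - 16.3 = 326.7
Denominator: c + v_s = 343 + 8.0 = 351.0
f_o = 3907.0 * 326.7 / 351.0 = 3636.52

3636.52 Hz


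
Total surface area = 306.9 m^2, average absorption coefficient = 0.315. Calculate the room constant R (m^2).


Given values:
  S = 306.9 m^2, alpha = 0.315
Formula: R = S * alpha / (1 - alpha)
Numerator: 306.9 * 0.315 = 96.6735
Denominator: 1 - 0.315 = 0.685
R = 96.6735 / 0.685 = 141.13

141.13 m^2


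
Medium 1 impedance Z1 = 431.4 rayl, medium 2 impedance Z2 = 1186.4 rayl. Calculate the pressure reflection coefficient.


Given values:
  Z1 = 431.4 rayl, Z2 = 1186.4 rayl
Formula: R = (Z2 - Z1) / (Z2 + Z1)
Numerator: Z2 - Z1 = 1186.4 - 431.4 = 755.0
Denominator: Z2 + Z1 = 1186.4 + 431.4 = 1617.8
R = 755.0 / 1617.8 = 0.4667

0.4667


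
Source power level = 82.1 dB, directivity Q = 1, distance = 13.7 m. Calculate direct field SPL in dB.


Given values:
  Lw = 82.1 dB, Q = 1, r = 13.7 m
Formula: SPL = Lw + 10 * log10(Q / (4 * pi * r^2))
Compute 4 * pi * r^2 = 4 * pi * 13.7^2 = 2358.5821
Compute Q / denom = 1 / 2358.5821 = 0.00042398
Compute 10 * log10(0.00042398) = -33.7265
SPL = 82.1 + (-33.7265) = 48.37

48.37 dB


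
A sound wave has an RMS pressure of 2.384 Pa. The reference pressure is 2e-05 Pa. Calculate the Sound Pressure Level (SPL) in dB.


Given values:
  p = 2.384 Pa
  p_ref = 2e-05 Pa
Formula: SPL = 20 * log10(p / p_ref)
Compute ratio: p / p_ref = 2.384 / 2e-05 = 119200
Compute log10: log10(119200) = 5.076276
Multiply: SPL = 20 * 5.076276 = 101.53

101.53 dB


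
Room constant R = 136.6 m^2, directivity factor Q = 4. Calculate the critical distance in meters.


Given values:
  R = 136.6 m^2, Q = 4
Formula: d_c = 0.141 * sqrt(Q * R)
Compute Q * R = 4 * 136.6 = 546.4
Compute sqrt(546.4) = 23.3752
d_c = 0.141 * 23.3752 = 3.296

3.296 m


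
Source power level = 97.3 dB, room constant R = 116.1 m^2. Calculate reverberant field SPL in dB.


Given values:
  Lw = 97.3 dB, R = 116.1 m^2
Formula: SPL = Lw + 10 * log10(4 / R)
Compute 4 / R = 4 / 116.1 = 0.034453
Compute 10 * log10(0.034453) = -14.6277
SPL = 97.3 + (-14.6277) = 82.67

82.67 dB


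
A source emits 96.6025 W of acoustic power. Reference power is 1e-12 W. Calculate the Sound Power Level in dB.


Given values:
  W = 96.6025 W
  W_ref = 1e-12 W
Formula: SWL = 10 * log10(W / W_ref)
Compute ratio: W / W_ref = 96602500000000
Compute log10: log10(96602500000000) = 13.984988
Multiply: SWL = 10 * 13.984988 = 139.85

139.85 dB


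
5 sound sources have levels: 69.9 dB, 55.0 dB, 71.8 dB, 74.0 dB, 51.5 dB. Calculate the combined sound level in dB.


Formula: L_total = 10 * log10( sum(10^(Li/10)) )
  Source 1: 10^(69.9/10) = 9772372.2096
  Source 2: 10^(55.0/10) = 316227.766
  Source 3: 10^(71.8/10) = 15135612.4844
  Source 4: 10^(74.0/10) = 25118864.3151
  Source 5: 10^(51.5/10) = 141253.7545
Sum of linear values = 50484330.5296
L_total = 10 * log10(50484330.5296) = 77.03

77.03 dB


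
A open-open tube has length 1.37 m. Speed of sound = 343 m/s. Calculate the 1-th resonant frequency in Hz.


Given values:
  Tube type: open-open, L = 1.37 m, c = 343 m/s, n = 1
Formula: f_n = n * c / (2 * L)
Compute 2 * L = 2 * 1.37 = 2.74
f = 1 * 343 / 2.74
f = 125.18

125.18 Hz


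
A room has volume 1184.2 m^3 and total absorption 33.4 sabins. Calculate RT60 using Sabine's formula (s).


Given values:
  V = 1184.2 m^3
  A = 33.4 sabins
Formula: RT60 = 0.161 * V / A
Numerator: 0.161 * 1184.2 = 190.6562
RT60 = 190.6562 / 33.4 = 5.708

5.708 s


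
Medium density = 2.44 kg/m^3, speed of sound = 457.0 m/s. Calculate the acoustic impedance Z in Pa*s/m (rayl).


Given values:
  rho = 2.44 kg/m^3
  c = 457.0 m/s
Formula: Z = rho * c
Z = 2.44 * 457.0
Z = 1115.08

1115.08 rayl


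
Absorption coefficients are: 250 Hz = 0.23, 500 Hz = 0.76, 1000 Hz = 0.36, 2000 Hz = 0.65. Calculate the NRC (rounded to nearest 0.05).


Given values:
  a_250 = 0.23, a_500 = 0.76
  a_1000 = 0.36, a_2000 = 0.65
Formula: NRC = (a250 + a500 + a1000 + a2000) / 4
Sum = 0.23 + 0.76 + 0.36 + 0.65 = 2.0
NRC = 2.0 / 4 = 0.5
Rounded to nearest 0.05: 0.5

0.5


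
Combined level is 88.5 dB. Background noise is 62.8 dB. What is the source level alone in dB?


Given values:
  L_total = 88.5 dB, L_bg = 62.8 dB
Formula: L_source = 10 * log10(10^(L_total/10) - 10^(L_bg/10))
Convert to linear:
  10^(88.5/10) = 707945784.3841
  10^(62.8/10) = 1905460.718
Difference: 707945784.3841 - 1905460.718 = 706040323.6661
L_source = 10 * log10(706040323.6661) = 88.49

88.49 dB


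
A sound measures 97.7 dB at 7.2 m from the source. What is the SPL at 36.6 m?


Given values:
  SPL1 = 97.7 dB, r1 = 7.2 m, r2 = 36.6 m
Formula: SPL2 = SPL1 - 20 * log10(r2 / r1)
Compute ratio: r2 / r1 = 36.6 / 7.2 = 5.0833
Compute log10: log10(5.0833) = 0.706146
Compute drop: 20 * 0.706146 = 14.1229
SPL2 = 97.7 - 14.1229 = 83.58

83.58 dB


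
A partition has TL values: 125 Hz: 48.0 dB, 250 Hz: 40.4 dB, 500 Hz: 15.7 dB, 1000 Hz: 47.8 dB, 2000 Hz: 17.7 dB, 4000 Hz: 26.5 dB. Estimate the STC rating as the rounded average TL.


Given TL values at each frequency:
  125 Hz: 48.0 dB
  250 Hz: 40.4 dB
  500 Hz: 15.7 dB
  1000 Hz: 47.8 dB
  2000 Hz: 17.7 dB
  4000 Hz: 26.5 dB
Formula: STC ~ round(average of TL values)
Sum = 48.0 + 40.4 + 15.7 + 47.8 + 17.7 + 26.5 = 196.1
Average = 196.1 / 6 = 32.68
Rounded: 33

33


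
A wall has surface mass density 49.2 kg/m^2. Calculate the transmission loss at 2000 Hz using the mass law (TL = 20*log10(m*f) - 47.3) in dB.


Given values:
  m = 49.2 kg/m^2, f = 2000 Hz
Formula: TL = 20 * log10(m * f) - 47.3
Compute m * f = 49.2 * 2000 = 98400.0
Compute log10(98400.0) = 4.992995
Compute 20 * 4.992995 = 99.8599
TL = 99.8599 - 47.3 = 52.56

52.56 dB


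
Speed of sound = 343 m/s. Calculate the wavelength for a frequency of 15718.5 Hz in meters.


Given values:
  c = 343 m/s, f = 15718.5 Hz
Formula: lambda = c / f
lambda = 343 / 15718.5
lambda = 0.0218

0.0218 m


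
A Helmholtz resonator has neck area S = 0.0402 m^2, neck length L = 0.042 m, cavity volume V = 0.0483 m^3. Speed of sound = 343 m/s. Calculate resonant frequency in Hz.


Given values:
  S = 0.0402 m^2, L = 0.042 m, V = 0.0483 m^3, c = 343 m/s
Formula: f = (c / (2*pi)) * sqrt(S / (V * L))
Compute V * L = 0.0483 * 0.042 = 0.0020286
Compute S / (V * L) = 0.0402 / 0.0020286 = 19.8166
Compute sqrt(19.8166) = 4.451584
Compute c / (2*pi) = 343 / 6.283185 = 54.590148
f = 54.590148 * 4.451584 = 243.01

243.01 Hz


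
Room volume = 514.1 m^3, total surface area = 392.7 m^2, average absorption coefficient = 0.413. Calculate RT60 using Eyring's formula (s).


Given values:
  V = 514.1 m^3, S = 392.7 m^2, alpha = 0.413
Formula: RT60 = 0.161 * V / (-S * ln(1 - alpha))
Compute ln(1 - 0.413) = ln(0.587) = -0.53273
Denominator: -392.7 * -0.53273 = 209.2031
Numerator: 0.161 * 514.1 = 82.7701
RT60 = 82.7701 / 209.2031 = 0.396

0.396 s


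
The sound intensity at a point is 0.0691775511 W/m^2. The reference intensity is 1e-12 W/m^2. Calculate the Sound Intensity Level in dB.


Given values:
  I = 0.0691775511 W/m^2
  I_ref = 1e-12 W/m^2
Formula: SIL = 10 * log10(I / I_ref)
Compute ratio: I / I_ref = 69177551100
Compute log10: log10(69177551100) = 10.839965
Multiply: SIL = 10 * 10.839965 = 108.4

108.4 dB


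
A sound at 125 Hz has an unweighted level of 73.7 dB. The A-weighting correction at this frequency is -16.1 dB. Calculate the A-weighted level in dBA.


Given values:
  SPL = 73.7 dB
  A-weighting at 125 Hz = -16.1 dB
Formula: L_A = SPL + A_weight
L_A = 73.7 + (-16.1)
L_A = 57.6

57.6 dBA


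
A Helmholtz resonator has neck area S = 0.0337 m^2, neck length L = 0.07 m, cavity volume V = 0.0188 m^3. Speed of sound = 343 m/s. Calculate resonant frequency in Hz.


Given values:
  S = 0.0337 m^2, L = 0.07 m, V = 0.0188 m^3, c = 343 m/s
Formula: f = (c / (2*pi)) * sqrt(S / (V * L))
Compute V * L = 0.0188 * 0.07 = 0.001316
Compute S / (V * L) = 0.0337 / 0.001316 = 25.6079
Compute sqrt(25.6079) = 5.060425
Compute c / (2*pi) = 343 / 6.283185 = 54.590148
f = 54.590148 * 5.060425 = 276.25

276.25 Hz


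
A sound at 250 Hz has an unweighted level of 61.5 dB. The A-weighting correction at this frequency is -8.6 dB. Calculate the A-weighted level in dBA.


Given values:
  SPL = 61.5 dB
  A-weighting at 250 Hz = -8.6 dB
Formula: L_A = SPL + A_weight
L_A = 61.5 + (-8.6)
L_A = 52.9

52.9 dBA


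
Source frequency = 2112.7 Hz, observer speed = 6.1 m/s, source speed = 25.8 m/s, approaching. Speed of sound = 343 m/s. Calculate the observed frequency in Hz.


Given values:
  f_s = 2112.7 Hz, v_o = 6.1 m/s, v_s = 25.8 m/s
  Direction: approaching
Formula: f_o = f_s * (c + v_o) / (c - v_s)
Numerator: c + v_o = 343 + 6.1 = 349.1
Denominator: c - v_s = 343 - 25.8 = 317.2
f_o = 2112.7 * 349.1 / 317.2 = 2325.17

2325.17 Hz


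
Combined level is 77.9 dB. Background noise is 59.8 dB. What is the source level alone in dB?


Given values:
  L_total = 77.9 dB, L_bg = 59.8 dB
Formula: L_source = 10 * log10(10^(L_total/10) - 10^(L_bg/10))
Convert to linear:
  10^(77.9/10) = 61659500.1861
  10^(59.8/10) = 954992.586
Difference: 61659500.1861 - 954992.586 = 60704507.6001
L_source = 10 * log10(60704507.6001) = 77.83

77.83 dB


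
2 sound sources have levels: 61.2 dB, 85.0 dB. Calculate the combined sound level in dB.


Formula: L_total = 10 * log10( sum(10^(Li/10)) )
  Source 1: 10^(61.2/10) = 1318256.7386
  Source 2: 10^(85.0/10) = 316227766.0168
Sum of linear values = 317546022.7554
L_total = 10 * log10(317546022.7554) = 85.02

85.02 dB


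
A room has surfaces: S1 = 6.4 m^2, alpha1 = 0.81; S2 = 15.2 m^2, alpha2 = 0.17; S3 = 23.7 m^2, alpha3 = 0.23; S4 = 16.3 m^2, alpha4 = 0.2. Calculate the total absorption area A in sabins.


Given surfaces:
  Surface 1: 6.4 * 0.81 = 5.184
  Surface 2: 15.2 * 0.17 = 2.584
  Surface 3: 23.7 * 0.23 = 5.451
  Surface 4: 16.3 * 0.2 = 3.26
Formula: A = sum(Si * alpha_i)
A = 5.184 + 2.584 + 5.451 + 3.26
A = 16.48

16.48 sabins


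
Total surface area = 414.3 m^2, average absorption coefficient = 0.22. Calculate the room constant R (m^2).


Given values:
  S = 414.3 m^2, alpha = 0.22
Formula: R = S * alpha / (1 - alpha)
Numerator: 414.3 * 0.22 = 91.146
Denominator: 1 - 0.22 = 0.78
R = 91.146 / 0.78 = 116.85

116.85 m^2


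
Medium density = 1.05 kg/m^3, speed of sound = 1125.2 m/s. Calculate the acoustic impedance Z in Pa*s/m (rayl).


Given values:
  rho = 1.05 kg/m^3
  c = 1125.2 m/s
Formula: Z = rho * c
Z = 1.05 * 1125.2
Z = 1181.46

1181.46 rayl


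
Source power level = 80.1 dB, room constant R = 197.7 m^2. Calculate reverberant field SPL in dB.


Given values:
  Lw = 80.1 dB, R = 197.7 m^2
Formula: SPL = Lw + 10 * log10(4 / R)
Compute 4 / R = 4 / 197.7 = 0.020233
Compute 10 * log10(0.020233) = -16.9394
SPL = 80.1 + (-16.9394) = 63.16

63.16 dB


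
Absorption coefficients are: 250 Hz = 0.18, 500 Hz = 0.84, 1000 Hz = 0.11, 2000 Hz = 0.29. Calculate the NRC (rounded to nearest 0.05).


Given values:
  a_250 = 0.18, a_500 = 0.84
  a_1000 = 0.11, a_2000 = 0.29
Formula: NRC = (a250 + a500 + a1000 + a2000) / 4
Sum = 0.18 + 0.84 + 0.11 + 0.29 = 1.42
NRC = 1.42 / 4 = 0.355
Rounded to nearest 0.05: 0.35

0.35


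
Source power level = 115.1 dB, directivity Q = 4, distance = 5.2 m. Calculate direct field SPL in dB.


Given values:
  Lw = 115.1 dB, Q = 4, r = 5.2 m
Formula: SPL = Lw + 10 * log10(Q / (4 * pi * r^2))
Compute 4 * pi * r^2 = 4 * pi * 5.2^2 = 339.7947
Compute Q / denom = 4 / 339.7947 = 0.01177181
Compute 10 * log10(0.01177181) = -19.2916
SPL = 115.1 + (-19.2916) = 95.81

95.81 dB


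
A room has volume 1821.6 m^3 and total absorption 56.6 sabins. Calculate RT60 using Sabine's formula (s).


Given values:
  V = 1821.6 m^3
  A = 56.6 sabins
Formula: RT60 = 0.161 * V / A
Numerator: 0.161 * 1821.6 = 293.2776
RT60 = 293.2776 / 56.6 = 5.182

5.182 s


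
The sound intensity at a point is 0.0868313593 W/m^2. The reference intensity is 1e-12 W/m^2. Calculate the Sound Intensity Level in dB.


Given values:
  I = 0.0868313593 W/m^2
  I_ref = 1e-12 W/m^2
Formula: SIL = 10 * log10(I / I_ref)
Compute ratio: I / I_ref = 86831359300
Compute log10: log10(86831359300) = 10.938677
Multiply: SIL = 10 * 10.938677 = 109.39

109.39 dB


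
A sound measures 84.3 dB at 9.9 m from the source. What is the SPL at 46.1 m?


Given values:
  SPL1 = 84.3 dB, r1 = 9.9 m, r2 = 46.1 m
Formula: SPL2 = SPL1 - 20 * log10(r2 / r1)
Compute ratio: r2 / r1 = 46.1 / 9.9 = 4.6566
Compute log10: log10(4.6566) = 0.668069
Compute drop: 20 * 0.668069 = 13.3614
SPL2 = 84.3 - 13.3614 = 70.94

70.94 dB


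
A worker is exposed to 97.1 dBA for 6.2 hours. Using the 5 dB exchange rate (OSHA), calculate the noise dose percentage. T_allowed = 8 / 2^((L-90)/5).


Given values:
  L = 97.1 dBA, T = 6.2 hours
Formula: T_allowed = 8 / 2^((L - 90) / 5)
Compute exponent: (97.1 - 90) / 5 = 1.42
Compute 2^(1.42) = 2.675855
T_allowed = 8 / 2.675855 = 2.989699 hours
Dose = (T / T_allowed) * 100
Dose = (6.2 / 2.989699) * 100 = 207.38

207.38 %


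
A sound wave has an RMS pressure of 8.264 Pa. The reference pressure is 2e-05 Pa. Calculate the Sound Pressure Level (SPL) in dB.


Given values:
  p = 8.264 Pa
  p_ref = 2e-05 Pa
Formula: SPL = 20 * log10(p / p_ref)
Compute ratio: p / p_ref = 8.264 / 2e-05 = 413200
Compute log10: log10(413200) = 5.61616
Multiply: SPL = 20 * 5.61616 = 112.32

112.32 dB


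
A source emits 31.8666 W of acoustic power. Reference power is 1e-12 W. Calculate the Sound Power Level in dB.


Given values:
  W = 31.8666 W
  W_ref = 1e-12 W
Formula: SWL = 10 * log10(W / W_ref)
Compute ratio: W / W_ref = 31866600000000
Compute log10: log10(31866600000000) = 13.503336
Multiply: SWL = 10 * 13.503336 = 135.03

135.03 dB


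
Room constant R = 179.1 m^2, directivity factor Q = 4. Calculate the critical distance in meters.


Given values:
  R = 179.1 m^2, Q = 4
Formula: d_c = 0.141 * sqrt(Q * R)
Compute Q * R = 4 * 179.1 = 716.4
Compute sqrt(716.4) = 26.7656
d_c = 0.141 * 26.7656 = 3.774

3.774 m


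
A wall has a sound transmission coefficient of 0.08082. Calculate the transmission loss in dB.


Given values:
  tau = 0.08082
Formula: TL = 10 * log10(1 / tau)
Compute 1 / tau = 1 / 0.08082 = 12.3732
Compute log10(12.3732) = 1.092482
TL = 10 * 1.092482 = 10.92

10.92 dB


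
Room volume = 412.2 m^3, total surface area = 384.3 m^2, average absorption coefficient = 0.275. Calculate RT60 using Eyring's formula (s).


Given values:
  V = 412.2 m^3, S = 384.3 m^2, alpha = 0.275
Formula: RT60 = 0.161 * V / (-S * ln(1 - alpha))
Compute ln(1 - 0.275) = ln(0.725) = -0.321584
Denominator: -384.3 * -0.321584 = 123.5847
Numerator: 0.161 * 412.2 = 66.3642
RT60 = 66.3642 / 123.5847 = 0.537

0.537 s


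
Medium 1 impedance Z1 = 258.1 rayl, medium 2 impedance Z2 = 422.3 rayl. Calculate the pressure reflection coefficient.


Given values:
  Z1 = 258.1 rayl, Z2 = 422.3 rayl
Formula: R = (Z2 - Z1) / (Z2 + Z1)
Numerator: Z2 - Z1 = 422.3 - 258.1 = 164.2
Denominator: Z2 + Z1 = 422.3 + 258.1 = 680.4
R = 164.2 / 680.4 = 0.2413

0.2413


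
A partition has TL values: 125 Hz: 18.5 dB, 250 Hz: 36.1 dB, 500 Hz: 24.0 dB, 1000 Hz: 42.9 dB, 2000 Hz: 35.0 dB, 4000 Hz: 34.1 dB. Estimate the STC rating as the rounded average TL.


Given TL values at each frequency:
  125 Hz: 18.5 dB
  250 Hz: 36.1 dB
  500 Hz: 24.0 dB
  1000 Hz: 42.9 dB
  2000 Hz: 35.0 dB
  4000 Hz: 34.1 dB
Formula: STC ~ round(average of TL values)
Sum = 18.5 + 36.1 + 24.0 + 42.9 + 35.0 + 34.1 = 190.6
Average = 190.6 / 6 = 31.77
Rounded: 32

32


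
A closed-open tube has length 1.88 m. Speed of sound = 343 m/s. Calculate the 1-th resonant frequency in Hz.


Given values:
  Tube type: closed-open, L = 1.88 m, c = 343 m/s, n = 1
Formula: f_n = (2n - 1) * c / (4 * L)
Compute 2n - 1 = 2*1 - 1 = 1
Compute 4 * L = 4 * 1.88 = 7.52
f = 1 * 343 / 7.52
f = 45.61

45.61 Hz


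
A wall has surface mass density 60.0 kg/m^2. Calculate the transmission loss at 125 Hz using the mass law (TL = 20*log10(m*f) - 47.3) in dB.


Given values:
  m = 60.0 kg/m^2, f = 125 Hz
Formula: TL = 20 * log10(m * f) - 47.3
Compute m * f = 60.0 * 125 = 7500.0
Compute log10(7500.0) = 3.875061
Compute 20 * 3.875061 = 77.5012
TL = 77.5012 - 47.3 = 30.2

30.2 dB


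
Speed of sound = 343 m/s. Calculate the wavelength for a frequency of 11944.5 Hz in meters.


Given values:
  c = 343 m/s, f = 11944.5 Hz
Formula: lambda = c / f
lambda = 343 / 11944.5
lambda = 0.0287

0.0287 m


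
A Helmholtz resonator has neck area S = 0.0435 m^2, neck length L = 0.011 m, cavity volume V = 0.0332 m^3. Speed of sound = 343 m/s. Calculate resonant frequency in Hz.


Given values:
  S = 0.0435 m^2, L = 0.011 m, V = 0.0332 m^3, c = 343 m/s
Formula: f = (c / (2*pi)) * sqrt(S / (V * L))
Compute V * L = 0.0332 * 0.011 = 0.0003652
Compute S / (V * L) = 0.0435 / 0.0003652 = 119.1128
Compute sqrt(119.1128) = 10.913881
Compute c / (2*pi) = 343 / 6.283185 = 54.590148
f = 54.590148 * 10.913881 = 595.79

595.79 Hz


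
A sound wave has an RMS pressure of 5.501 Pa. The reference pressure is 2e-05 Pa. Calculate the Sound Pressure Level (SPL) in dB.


Given values:
  p = 5.501 Pa
  p_ref = 2e-05 Pa
Formula: SPL = 20 * log10(p / p_ref)
Compute ratio: p / p_ref = 5.501 / 2e-05 = 275050
Compute log10: log10(275050) = 5.439412
Multiply: SPL = 20 * 5.439412 = 108.79

108.79 dB


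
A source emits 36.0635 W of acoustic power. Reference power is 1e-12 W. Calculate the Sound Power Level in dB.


Given values:
  W = 36.0635 W
  W_ref = 1e-12 W
Formula: SWL = 10 * log10(W / W_ref)
Compute ratio: W / W_ref = 36063500000000
Compute log10: log10(36063500000000) = 13.557068
Multiply: SWL = 10 * 13.557068 = 135.57

135.57 dB


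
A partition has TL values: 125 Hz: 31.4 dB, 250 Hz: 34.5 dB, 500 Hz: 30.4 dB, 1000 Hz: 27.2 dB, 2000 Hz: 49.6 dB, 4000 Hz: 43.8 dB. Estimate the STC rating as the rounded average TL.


Given TL values at each frequency:
  125 Hz: 31.4 dB
  250 Hz: 34.5 dB
  500 Hz: 30.4 dB
  1000 Hz: 27.2 dB
  2000 Hz: 49.6 dB
  4000 Hz: 43.8 dB
Formula: STC ~ round(average of TL values)
Sum = 31.4 + 34.5 + 30.4 + 27.2 + 49.6 + 43.8 = 216.9
Average = 216.9 / 6 = 36.15
Rounded: 36

36


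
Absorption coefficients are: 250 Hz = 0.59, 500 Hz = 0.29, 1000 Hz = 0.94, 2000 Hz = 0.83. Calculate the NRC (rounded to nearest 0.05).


Given values:
  a_250 = 0.59, a_500 = 0.29
  a_1000 = 0.94, a_2000 = 0.83
Formula: NRC = (a250 + a500 + a1000 + a2000) / 4
Sum = 0.59 + 0.29 + 0.94 + 0.83 = 2.65
NRC = 2.65 / 4 = 0.6625
Rounded to nearest 0.05: 0.65

0.65


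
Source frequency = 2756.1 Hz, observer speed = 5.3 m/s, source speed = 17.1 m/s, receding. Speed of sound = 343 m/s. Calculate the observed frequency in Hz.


Given values:
  f_s = 2756.1 Hz, v_o = 5.3 m/s, v_s = 17.1 m/s
  Direction: receding
Formula: f_o = f_s * (c - v_o) / (c + v_s)
Numerator: c - v_o = 343 - 5.3 = 337.7
Denominator: c + v_s = 343 + 17.1 = 360.1
f_o = 2756.1 * 337.7 / 360.1 = 2584.66

2584.66 Hz


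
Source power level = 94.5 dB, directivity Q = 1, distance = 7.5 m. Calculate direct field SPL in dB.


Given values:
  Lw = 94.5 dB, Q = 1, r = 7.5 m
Formula: SPL = Lw + 10 * log10(Q / (4 * pi * r^2))
Compute 4 * pi * r^2 = 4 * pi * 7.5^2 = 706.8583
Compute Q / denom = 1 / 706.8583 = 0.00141471
Compute 10 * log10(0.00141471) = -28.4933
SPL = 94.5 + (-28.4933) = 66.01

66.01 dB


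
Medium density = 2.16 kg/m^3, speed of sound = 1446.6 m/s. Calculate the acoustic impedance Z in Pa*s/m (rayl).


Given values:
  rho = 2.16 kg/m^3
  c = 1446.6 m/s
Formula: Z = rho * c
Z = 2.16 * 1446.6
Z = 3124.66

3124.66 rayl


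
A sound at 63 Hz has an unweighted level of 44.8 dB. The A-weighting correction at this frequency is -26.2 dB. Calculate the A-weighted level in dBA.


Given values:
  SPL = 44.8 dB
  A-weighting at 63 Hz = -26.2 dB
Formula: L_A = SPL + A_weight
L_A = 44.8 + (-26.2)
L_A = 18.6

18.6 dBA


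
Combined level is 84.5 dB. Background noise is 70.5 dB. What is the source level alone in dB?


Given values:
  L_total = 84.5 dB, L_bg = 70.5 dB
Formula: L_source = 10 * log10(10^(L_total/10) - 10^(L_bg/10))
Convert to linear:
  10^(84.5/10) = 281838293.1264
  10^(70.5/10) = 11220184.543
Difference: 281838293.1264 - 11220184.543 = 270618108.5834
L_source = 10 * log10(270618108.5834) = 84.32

84.32 dB


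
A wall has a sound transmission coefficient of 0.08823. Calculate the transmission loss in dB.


Given values:
  tau = 0.08823
Formula: TL = 10 * log10(1 / tau)
Compute 1 / tau = 1 / 0.08823 = 11.334
Compute log10(11.334) = 1.054383
TL = 10 * 1.054383 = 10.54

10.54 dB


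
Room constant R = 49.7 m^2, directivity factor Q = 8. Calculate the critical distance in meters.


Given values:
  R = 49.7 m^2, Q = 8
Formula: d_c = 0.141 * sqrt(Q * R)
Compute Q * R = 8 * 49.7 = 397.6
Compute sqrt(397.6) = 19.9399
d_c = 0.141 * 19.9399 = 2.812

2.812 m


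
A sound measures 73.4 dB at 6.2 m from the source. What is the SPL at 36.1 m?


Given values:
  SPL1 = 73.4 dB, r1 = 6.2 m, r2 = 36.1 m
Formula: SPL2 = SPL1 - 20 * log10(r2 / r1)
Compute ratio: r2 / r1 = 36.1 / 6.2 = 5.8226
Compute log10: log10(5.8226) = 0.765117
Compute drop: 20 * 0.765117 = 15.3023
SPL2 = 73.4 - 15.3023 = 58.1

58.1 dB


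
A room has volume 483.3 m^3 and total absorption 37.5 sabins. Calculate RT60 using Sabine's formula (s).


Given values:
  V = 483.3 m^3
  A = 37.5 sabins
Formula: RT60 = 0.161 * V / A
Numerator: 0.161 * 483.3 = 77.8113
RT60 = 77.8113 / 37.5 = 2.075

2.075 s


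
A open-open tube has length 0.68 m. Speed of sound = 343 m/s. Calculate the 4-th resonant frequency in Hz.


Given values:
  Tube type: open-open, L = 0.68 m, c = 343 m/s, n = 4
Formula: f_n = n * c / (2 * L)
Compute 2 * L = 2 * 0.68 = 1.36
f = 4 * 343 / 1.36
f = 1008.82

1008.82 Hz


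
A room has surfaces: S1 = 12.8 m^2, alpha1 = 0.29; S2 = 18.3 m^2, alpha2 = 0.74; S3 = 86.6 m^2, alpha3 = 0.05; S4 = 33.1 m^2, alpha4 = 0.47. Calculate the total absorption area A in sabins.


Given surfaces:
  Surface 1: 12.8 * 0.29 = 3.712
  Surface 2: 18.3 * 0.74 = 13.542
  Surface 3: 86.6 * 0.05 = 4.33
  Surface 4: 33.1 * 0.47 = 15.557
Formula: A = sum(Si * alpha_i)
A = 3.712 + 13.542 + 4.33 + 15.557
A = 37.14

37.14 sabins


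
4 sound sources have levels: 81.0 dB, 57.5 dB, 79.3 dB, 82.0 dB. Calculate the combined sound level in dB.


Formula: L_total = 10 * log10( sum(10^(Li/10)) )
  Source 1: 10^(81.0/10) = 125892541.1794
  Source 2: 10^(57.5/10) = 562341.3252
  Source 3: 10^(79.3/10) = 85113803.8202
  Source 4: 10^(82.0/10) = 158489319.2461
Sum of linear values = 370058005.5709
L_total = 10 * log10(370058005.5709) = 85.68

85.68 dB


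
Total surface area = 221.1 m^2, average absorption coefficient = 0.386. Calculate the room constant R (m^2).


Given values:
  S = 221.1 m^2, alpha = 0.386
Formula: R = S * alpha / (1 - alpha)
Numerator: 221.1 * 0.386 = 85.3446
Denominator: 1 - 0.386 = 0.614
R = 85.3446 / 0.614 = 139.0

139.0 m^2


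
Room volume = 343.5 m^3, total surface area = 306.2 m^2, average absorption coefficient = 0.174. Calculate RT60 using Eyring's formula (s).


Given values:
  V = 343.5 m^3, S = 306.2 m^2, alpha = 0.174
Formula: RT60 = 0.161 * V / (-S * ln(1 - alpha))
Compute ln(1 - 0.174) = ln(0.826) = -0.191161
Denominator: -306.2 * -0.191161 = 58.5335
Numerator: 0.161 * 343.5 = 55.3035
RT60 = 55.3035 / 58.5335 = 0.945

0.945 s


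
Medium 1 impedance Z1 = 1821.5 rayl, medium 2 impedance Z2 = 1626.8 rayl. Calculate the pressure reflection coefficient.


Given values:
  Z1 = 1821.5 rayl, Z2 = 1626.8 rayl
Formula: R = (Z2 - Z1) / (Z2 + Z1)
Numerator: Z2 - Z1 = 1626.8 - 1821.5 = -194.7
Denominator: Z2 + Z1 = 1626.8 + 1821.5 = 3448.3
R = -194.7 / 3448.3 = -0.0565

-0.0565


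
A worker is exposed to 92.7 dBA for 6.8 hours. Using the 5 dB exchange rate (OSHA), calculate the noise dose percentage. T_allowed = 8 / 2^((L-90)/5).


Given values:
  L = 92.7 dBA, T = 6.8 hours
Formula: T_allowed = 8 / 2^((L - 90) / 5)
Compute exponent: (92.7 - 90) / 5 = 0.54
Compute 2^(0.54) = 1.453973
T_allowed = 8 / 1.453973 = 5.502165 hours
Dose = (T / T_allowed) * 100
Dose = (6.8 / 5.502165) * 100 = 123.59

123.59 %


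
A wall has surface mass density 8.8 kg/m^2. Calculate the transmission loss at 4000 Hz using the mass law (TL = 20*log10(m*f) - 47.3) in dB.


Given values:
  m = 8.8 kg/m^2, f = 4000 Hz
Formula: TL = 20 * log10(m * f) - 47.3
Compute m * f = 8.8 * 4000 = 35200.0
Compute log10(35200.0) = 4.546543
Compute 20 * 4.546543 = 90.9309
TL = 90.9309 - 47.3 = 43.63

43.63 dB


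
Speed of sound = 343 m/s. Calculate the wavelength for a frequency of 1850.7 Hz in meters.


Given values:
  c = 343 m/s, f = 1850.7 Hz
Formula: lambda = c / f
lambda = 343 / 1850.7
lambda = 0.1853

0.1853 m


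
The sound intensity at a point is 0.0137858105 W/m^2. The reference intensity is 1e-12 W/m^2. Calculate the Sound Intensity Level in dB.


Given values:
  I = 0.0137858105 W/m^2
  I_ref = 1e-12 W/m^2
Formula: SIL = 10 * log10(I / I_ref)
Compute ratio: I / I_ref = 13785810500
Compute log10: log10(13785810500) = 10.139432
Multiply: SIL = 10 * 10.139432 = 101.39

101.39 dB


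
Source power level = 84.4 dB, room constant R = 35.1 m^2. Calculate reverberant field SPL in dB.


Given values:
  Lw = 84.4 dB, R = 35.1 m^2
Formula: SPL = Lw + 10 * log10(4 / R)
Compute 4 / R = 4 / 35.1 = 0.11396
Compute 10 * log10(0.11396) = -9.4325
SPL = 84.4 + (-9.4325) = 74.97

74.97 dB


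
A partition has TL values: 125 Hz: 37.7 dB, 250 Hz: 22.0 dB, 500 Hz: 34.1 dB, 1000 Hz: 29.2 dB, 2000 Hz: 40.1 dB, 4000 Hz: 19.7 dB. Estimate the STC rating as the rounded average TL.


Given TL values at each frequency:
  125 Hz: 37.7 dB
  250 Hz: 22.0 dB
  500 Hz: 34.1 dB
  1000 Hz: 29.2 dB
  2000 Hz: 40.1 dB
  4000 Hz: 19.7 dB
Formula: STC ~ round(average of TL values)
Sum = 37.7 + 22.0 + 34.1 + 29.2 + 40.1 + 19.7 = 182.8
Average = 182.8 / 6 = 30.47
Rounded: 30

30


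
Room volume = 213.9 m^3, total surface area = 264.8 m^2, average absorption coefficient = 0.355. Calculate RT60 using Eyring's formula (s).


Given values:
  V = 213.9 m^3, S = 264.8 m^2, alpha = 0.355
Formula: RT60 = 0.161 * V / (-S * ln(1 - alpha))
Compute ln(1 - 0.355) = ln(0.645) = -0.438505
Denominator: -264.8 * -0.438505 = 116.1161
Numerator: 0.161 * 213.9 = 34.4379
RT60 = 34.4379 / 116.1161 = 0.297

0.297 s


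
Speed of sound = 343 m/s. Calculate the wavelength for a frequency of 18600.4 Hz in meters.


Given values:
  c = 343 m/s, f = 18600.4 Hz
Formula: lambda = c / f
lambda = 343 / 18600.4
lambda = 0.0184

0.0184 m


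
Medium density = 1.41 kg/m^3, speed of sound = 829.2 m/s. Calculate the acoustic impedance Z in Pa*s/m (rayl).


Given values:
  rho = 1.41 kg/m^3
  c = 829.2 m/s
Formula: Z = rho * c
Z = 1.41 * 829.2
Z = 1169.17

1169.17 rayl


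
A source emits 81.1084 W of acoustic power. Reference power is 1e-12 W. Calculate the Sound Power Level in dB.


Given values:
  W = 81.1084 W
  W_ref = 1e-12 W
Formula: SWL = 10 * log10(W / W_ref)
Compute ratio: W / W_ref = 81108400000000
Compute log10: log10(81108400000000) = 13.909066
Multiply: SWL = 10 * 13.909066 = 139.09

139.09 dB


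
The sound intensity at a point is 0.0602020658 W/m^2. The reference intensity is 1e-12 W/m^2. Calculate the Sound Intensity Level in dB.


Given values:
  I = 0.0602020658 W/m^2
  I_ref = 1e-12 W/m^2
Formula: SIL = 10 * log10(I / I_ref)
Compute ratio: I / I_ref = 60202065800
Compute log10: log10(60202065800) = 10.779611
Multiply: SIL = 10 * 10.779611 = 107.8

107.8 dB


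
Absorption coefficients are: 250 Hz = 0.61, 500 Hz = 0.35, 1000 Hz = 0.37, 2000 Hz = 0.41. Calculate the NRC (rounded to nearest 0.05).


Given values:
  a_250 = 0.61, a_500 = 0.35
  a_1000 = 0.37, a_2000 = 0.41
Formula: NRC = (a250 + a500 + a1000 + a2000) / 4
Sum = 0.61 + 0.35 + 0.37 + 0.41 = 1.74
NRC = 1.74 / 4 = 0.435
Rounded to nearest 0.05: 0.45

0.45


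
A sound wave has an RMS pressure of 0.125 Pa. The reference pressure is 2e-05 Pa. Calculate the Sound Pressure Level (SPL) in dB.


Given values:
  p = 0.125 Pa
  p_ref = 2e-05 Pa
Formula: SPL = 20 * log10(p / p_ref)
Compute ratio: p / p_ref = 0.125 / 2e-05 = 6250
Compute log10: log10(6250) = 3.79588
Multiply: SPL = 20 * 3.79588 = 75.92

75.92 dB


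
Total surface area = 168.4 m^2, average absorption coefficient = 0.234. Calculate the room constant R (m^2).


Given values:
  S = 168.4 m^2, alpha = 0.234
Formula: R = S * alpha / (1 - alpha)
Numerator: 168.4 * 0.234 = 39.4056
Denominator: 1 - 0.234 = 0.766
R = 39.4056 / 0.766 = 51.44

51.44 m^2


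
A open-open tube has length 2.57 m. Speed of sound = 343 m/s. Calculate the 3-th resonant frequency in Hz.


Given values:
  Tube type: open-open, L = 2.57 m, c = 343 m/s, n = 3
Formula: f_n = n * c / (2 * L)
Compute 2 * L = 2 * 2.57 = 5.14
f = 3 * 343 / 5.14
f = 200.19

200.19 Hz


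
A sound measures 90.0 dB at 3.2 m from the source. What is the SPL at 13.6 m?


Given values:
  SPL1 = 90.0 dB, r1 = 3.2 m, r2 = 13.6 m
Formula: SPL2 = SPL1 - 20 * log10(r2 / r1)
Compute ratio: r2 / r1 = 13.6 / 3.2 = 4.25
Compute log10: log10(4.25) = 0.628389
Compute drop: 20 * 0.628389 = 12.5678
SPL2 = 90.0 - 12.5678 = 77.43

77.43 dB


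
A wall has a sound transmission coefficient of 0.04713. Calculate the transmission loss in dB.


Given values:
  tau = 0.04713
Formula: TL = 10 * log10(1 / tau)
Compute 1 / tau = 1 / 0.04713 = 21.2179
Compute log10(21.2179) = 1.326702
TL = 10 * 1.326702 = 13.27

13.27 dB


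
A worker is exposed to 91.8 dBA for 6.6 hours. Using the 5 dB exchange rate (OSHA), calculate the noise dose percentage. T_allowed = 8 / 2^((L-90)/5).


Given values:
  L = 91.8 dBA, T = 6.6 hours
Formula: T_allowed = 8 / 2^((L - 90) / 5)
Compute exponent: (91.8 - 90) / 5 = 0.36
Compute 2^(0.36) = 1.283426
T_allowed = 8 / 1.283426 = 6.233316 hours
Dose = (T / T_allowed) * 100
Dose = (6.6 / 6.233316) * 100 = 105.88

105.88 %
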